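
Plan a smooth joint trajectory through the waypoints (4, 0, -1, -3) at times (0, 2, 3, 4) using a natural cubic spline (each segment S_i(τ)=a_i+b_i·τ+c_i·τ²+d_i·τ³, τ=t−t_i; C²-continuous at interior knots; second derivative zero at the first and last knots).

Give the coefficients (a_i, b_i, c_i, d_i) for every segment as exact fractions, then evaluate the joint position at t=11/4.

  seg 0: a=4 b=-56/23 c=0 d=5/46
  seg 1: a=0 b=-26/23 c=15/23 d=-12/23
  seg 2: a=-1 b=-32/23 c=-21/23 d=7/23
S(11/4) = -129/184

Δ: Δ0=-2, Δ1=-1, Δ2=-2
row 1: diag=6, rhs=6; c'=1/6, d'=1
row 2: denom=4−1·1/6=23/6; d'=(-6−1·1)/(23/6)=-42/23
back: M2=-42/23
back: M1=1−1/6·-42/23=30/23
M: M0=0, M1=30/23, M2=-42/23, M3=0
seg 0: a=4, c=M0/2=0, d=(M1−M0)/(6·2)=5/46, b=Δ0−h0·(2M0+M1)/6=-56/23
seg 1: a=0, c=M1/2=15/23, d=(M2−M1)/(6·1)=-12/23, b=Δ1−h1·(2M1+M2)/6=-26/23
seg 2: a=-1, c=M2/2=-21/23, d=(M3−M2)/(6·1)=7/23, b=Δ2−h2·(2M2+M3)/6=-32/23
t_q=11/4 → seg 1, τ=3/4; S=0+-26/23·τ+15/23·τ²+-12/23·τ³=-129/184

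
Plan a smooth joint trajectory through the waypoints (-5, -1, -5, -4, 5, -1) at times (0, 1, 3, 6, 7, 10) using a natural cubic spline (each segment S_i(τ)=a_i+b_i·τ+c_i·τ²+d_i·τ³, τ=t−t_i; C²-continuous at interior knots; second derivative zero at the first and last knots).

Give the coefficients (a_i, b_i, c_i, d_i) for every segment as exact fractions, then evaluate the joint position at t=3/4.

Δ: Δ0=4, Δ1=-2, Δ2=1/3, Δ3=9, Δ4=-2
row 1: diag=6, rhs=-36; c'=1/3, d'=-6
row 2: denom=10−2·1/3=28/3; d'=(14−2·-6)/(28/3)=39/14
row 3: denom=8−3·9/28=197/28; d'=(52−3·39/14)/(197/28)=1222/197
row 4: denom=8−1·28/197=1548/197; d'=(-66−1·1222/197)/(1548/197)=-3556/387
back: M4=-3556/387
back: M3=1222/197−28/197·-3556/387=2906/387
back: M2=39/14−9/28·2906/387=16/43
back: M1=-6−1/3·16/43=-790/129
M: M0=0, M1=-790/129, M2=16/43, M3=2906/387, M4=-3556/387, M5=0
seg 0: a=-5, c=M0/2=0, d=(M1−M0)/(6·1)=-395/387, b=Δ0−h0·(2M0+M1)/6=1943/387
seg 1: a=-1, c=M1/2=-395/129, d=(M2−M1)/(6·2)=419/774, b=Δ1−h1·(2M1+M2)/6=758/387
seg 2: a=-5, c=M2/2=8/43, d=(M3−M2)/(6·3)=1381/3483, b=Δ2−h2·(2M2+M3)/6=-1468/387
seg 3: a=-4, c=M3/2=1453/387, d=(M4−M3)/(6·1)=-359/129, b=Δ3−h3·(2M3+M4)/6=3107/387
seg 4: a=5, c=M4/2=-1778/387, d=(M5−M4)/(6·3)=1778/3483, b=Δ4−h4·(2M4+M5)/6=2782/387
t_q=3/4 → seg 0, τ=3/4; S=-5+1943/387·τ+0·τ²+-395/387·τ³=-13747/8256

  seg 0: a=-5 b=1943/387 c=0 d=-395/387
  seg 1: a=-1 b=758/387 c=-395/129 d=419/774
  seg 2: a=-5 b=-1468/387 c=8/43 d=1381/3483
  seg 3: a=-4 b=3107/387 c=1453/387 d=-359/129
  seg 4: a=5 b=2782/387 c=-1778/387 d=1778/3483
S(3/4) = -13747/8256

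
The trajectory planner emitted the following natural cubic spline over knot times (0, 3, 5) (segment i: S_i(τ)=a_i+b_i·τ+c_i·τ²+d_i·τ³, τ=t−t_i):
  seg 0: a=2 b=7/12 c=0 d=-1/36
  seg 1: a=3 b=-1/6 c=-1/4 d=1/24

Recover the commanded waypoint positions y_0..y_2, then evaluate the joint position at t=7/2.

y_0 = S_0(0) = a_0 = 2
y_1 = S_1(0) = a_1 = 3
y_2 = S_1(2) = 2
t_q=7/2 is in segment 1 (τ=1/2); S_1(τ)=183/64

y_0=2 y_1=3 y_2=2
S(7/2) = 183/64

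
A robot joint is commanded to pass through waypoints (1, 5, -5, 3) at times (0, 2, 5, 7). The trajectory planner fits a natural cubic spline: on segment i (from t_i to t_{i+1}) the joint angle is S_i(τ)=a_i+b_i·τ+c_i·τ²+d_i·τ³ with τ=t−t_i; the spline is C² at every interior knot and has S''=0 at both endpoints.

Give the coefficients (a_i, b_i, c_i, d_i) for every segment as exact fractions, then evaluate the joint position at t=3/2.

  seg 0: a=1 b=998/273 c=0 d=-113/273
  seg 1: a=5 b=-358/273 c=-226/91 d=38/63
  seg 2: a=-5 b=20/273 c=268/91 d=-134/273
S(3/2) = 529/104

Δ: Δ0=2, Δ1=-10/3, Δ2=4
row 1: diag=10, rhs=-32; c'=3/10, d'=-16/5
row 2: denom=10−3·3/10=91/10; d'=(44−3·-16/5)/(91/10)=536/91
back: M2=536/91
back: M1=-16/5−3/10·536/91=-452/91
M: M0=0, M1=-452/91, M2=536/91, M3=0
seg 0: a=1, c=M0/2=0, d=(M1−M0)/(6·2)=-113/273, b=Δ0−h0·(2M0+M1)/6=998/273
seg 1: a=5, c=M1/2=-226/91, d=(M2−M1)/(6·3)=38/63, b=Δ1−h1·(2M1+M2)/6=-358/273
seg 2: a=-5, c=M2/2=268/91, d=(M3−M2)/(6·2)=-134/273, b=Δ2−h2·(2M2+M3)/6=20/273
t_q=3/2 → seg 0, τ=3/2; S=1+998/273·τ+0·τ²+-113/273·τ³=529/104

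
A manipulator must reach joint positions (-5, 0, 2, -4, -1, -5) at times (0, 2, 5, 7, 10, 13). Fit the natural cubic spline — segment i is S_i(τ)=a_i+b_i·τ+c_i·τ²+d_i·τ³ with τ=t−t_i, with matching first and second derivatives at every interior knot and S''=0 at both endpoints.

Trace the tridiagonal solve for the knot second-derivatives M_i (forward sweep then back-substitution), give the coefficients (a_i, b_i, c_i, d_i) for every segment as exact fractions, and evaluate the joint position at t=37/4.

Δ: Δ0=5/2, Δ1=2/3, Δ2=-3, Δ3=1, Δ4=-4/3
row 1: diag=10, rhs=-11; c'=3/10, d'=-11/10
row 2: denom=10−3·3/10=91/10; d'=(-22−3·-11/10)/(91/10)=-187/91
row 3: denom=10−2·20/91=870/91; d'=(24−2·-187/91)/(870/91)=1279/435
row 4: denom=12−3·91/290=3207/290; d'=(-14−3·1279/435)/(3207/290)=-2206/1069
back: M4=-2206/1069
back: M3=1279/435−91/290·-2206/1069=11506/3207
back: M2=-187/91−20/91·11506/3207=-9119/3207
back: M1=-11/10−3/10·-9119/3207=-264/1069
M: M0=0, M1=-264/1069, M2=-9119/3207, M3=11506/3207, M4=-2206/1069, M5=0
seg 0: a=-5, c=M0/2=0, d=(M1−M0)/(6·2)=-22/1069, b=Δ0−h0·(2M0+M1)/6=5521/2138
seg 1: a=0, c=M1/2=-132/1069, d=(M2−M1)/(6·3)=-8327/57726, b=Δ1−h1·(2M1+M2)/6=4993/2138
seg 2: a=2, c=M2/2=-9119/6414, d=(M3−M2)/(6·2)=6875/12828, b=Δ2−h2·(2M2+M3)/6=-2459/1069
seg 3: a=-4, c=M3/2=5753/3207, d=(M4−M3)/(6·3)=-9062/28863, b=Δ3−h3·(2M3+M4)/6=-4990/3207
seg 4: a=-1, c=M4/2=-1103/1069, d=(M5−M4)/(6·3)=1103/9621, b=Δ4−h4·(2M4+M5)/6=2342/3207
t_q=37/4 → seg 3, τ=9/4; S=-4+-4990/3207·τ+5753/3207·τ²+-9062/28863·τ³=-68267/34208

  seg 0: a=-5 b=5521/2138 c=0 d=-22/1069
  seg 1: a=0 b=4993/2138 c=-132/1069 d=-8327/57726
  seg 2: a=2 b=-2459/1069 c=-9119/6414 d=6875/12828
  seg 3: a=-4 b=-4990/3207 c=5753/3207 d=-9062/28863
  seg 4: a=-1 b=2342/3207 c=-1103/1069 d=1103/9621
S(37/4) = -68267/34208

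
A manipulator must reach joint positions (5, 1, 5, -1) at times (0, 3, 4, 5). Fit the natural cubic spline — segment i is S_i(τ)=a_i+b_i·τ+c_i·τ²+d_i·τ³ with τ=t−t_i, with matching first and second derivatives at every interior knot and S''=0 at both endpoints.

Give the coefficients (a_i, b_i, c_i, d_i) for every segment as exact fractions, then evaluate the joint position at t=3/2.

  seg 0: a=5 b=-406/93 c=0 d=94/279
  seg 1: a=1 b=440/93 c=94/31 d=-350/93
  seg 2: a=5 b=-46/93 c=-256/31 d=256/93
S(3/2) = -51/124

Δ: Δ0=-4/3, Δ1=4, Δ2=-6
row 1: diag=8, rhs=32; c'=1/8, d'=4
row 2: denom=4−1·1/8=31/8; d'=(-60−1·4)/(31/8)=-512/31
back: M2=-512/31
back: M1=4−1/8·-512/31=188/31
M: M0=0, M1=188/31, M2=-512/31, M3=0
seg 0: a=5, c=M0/2=0, d=(M1−M0)/(6·3)=94/279, b=Δ0−h0·(2M0+M1)/6=-406/93
seg 1: a=1, c=M1/2=94/31, d=(M2−M1)/(6·1)=-350/93, b=Δ1−h1·(2M1+M2)/6=440/93
seg 2: a=5, c=M2/2=-256/31, d=(M3−M2)/(6·1)=256/93, b=Δ2−h2·(2M2+M3)/6=-46/93
t_q=3/2 → seg 0, τ=3/2; S=5+-406/93·τ+0·τ²+94/279·τ³=-51/124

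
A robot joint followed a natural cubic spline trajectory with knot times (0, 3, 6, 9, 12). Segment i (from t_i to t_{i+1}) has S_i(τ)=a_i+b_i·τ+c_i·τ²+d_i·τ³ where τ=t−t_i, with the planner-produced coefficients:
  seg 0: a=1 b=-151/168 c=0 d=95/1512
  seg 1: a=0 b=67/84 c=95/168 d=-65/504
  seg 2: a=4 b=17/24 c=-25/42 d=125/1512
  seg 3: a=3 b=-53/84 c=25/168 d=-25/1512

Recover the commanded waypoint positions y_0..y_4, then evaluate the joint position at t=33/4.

y_0 = S_0(0) = a_0 = 1
y_1 = S_1(0) = a_1 = 0
y_2 = S_2(0) = a_2 = 4
y_3 = S_3(0) = a_3 = 3
y_4 = S_3(3) = 2
t_q=33/4 is in segment 2 (τ=9/4); S_2(τ)=12623/3584

y_0=1 y_1=0 y_2=4 y_3=3 y_4=2
S(33/4) = 12623/3584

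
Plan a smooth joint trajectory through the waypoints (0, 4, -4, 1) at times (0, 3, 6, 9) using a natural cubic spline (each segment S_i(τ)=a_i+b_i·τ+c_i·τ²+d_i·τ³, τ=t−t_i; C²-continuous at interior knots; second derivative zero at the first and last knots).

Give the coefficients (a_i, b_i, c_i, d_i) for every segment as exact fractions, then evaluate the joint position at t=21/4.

  seg 0: a=0 b=121/45 c=0 d=-61/405
  seg 1: a=4 b=-62/45 c=-61/45 d=25/81
  seg 2: a=-4 b=-53/45 c=64/45 d=-64/405
S(21/4) = -783/320

Δ: Δ0=4/3, Δ1=-8/3, Δ2=5/3
row 1: diag=12, rhs=-24; c'=1/4, d'=-2
row 2: denom=12−3·1/4=45/4; d'=(26−3·-2)/(45/4)=128/45
back: M2=128/45
back: M1=-2−1/4·128/45=-122/45
M: M0=0, M1=-122/45, M2=128/45, M3=0
seg 0: a=0, c=M0/2=0, d=(M1−M0)/(6·3)=-61/405, b=Δ0−h0·(2M0+M1)/6=121/45
seg 1: a=4, c=M1/2=-61/45, d=(M2−M1)/(6·3)=25/81, b=Δ1−h1·(2M1+M2)/6=-62/45
seg 2: a=-4, c=M2/2=64/45, d=(M3−M2)/(6·3)=-64/405, b=Δ2−h2·(2M2+M3)/6=-53/45
t_q=21/4 → seg 1, τ=9/4; S=4+-62/45·τ+-61/45·τ²+25/81·τ³=-783/320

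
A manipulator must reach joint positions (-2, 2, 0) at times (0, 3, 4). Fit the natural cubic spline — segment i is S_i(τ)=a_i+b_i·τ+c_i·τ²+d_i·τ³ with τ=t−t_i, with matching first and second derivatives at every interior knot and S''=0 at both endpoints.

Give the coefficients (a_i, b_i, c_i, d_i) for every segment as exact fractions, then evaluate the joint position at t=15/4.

  seg 0: a=-2 b=31/12 c=0 d=-5/36
  seg 1: a=2 b=-7/6 c=-5/4 d=5/12
S(15/4) = 153/256

Δ: Δ0=4/3, Δ1=-2
row 1: diag=8, rhs=-20; c'=1/8, d'=-5/2
back: M1=-5/2
M: M0=0, M1=-5/2, M2=0
seg 0: a=-2, c=M0/2=0, d=(M1−M0)/(6·3)=-5/36, b=Δ0−h0·(2M0+M1)/6=31/12
seg 1: a=2, c=M1/2=-5/4, d=(M2−M1)/(6·1)=5/12, b=Δ1−h1·(2M1+M2)/6=-7/6
t_q=15/4 → seg 1, τ=3/4; S=2+-7/6·τ+-5/4·τ²+5/12·τ³=153/256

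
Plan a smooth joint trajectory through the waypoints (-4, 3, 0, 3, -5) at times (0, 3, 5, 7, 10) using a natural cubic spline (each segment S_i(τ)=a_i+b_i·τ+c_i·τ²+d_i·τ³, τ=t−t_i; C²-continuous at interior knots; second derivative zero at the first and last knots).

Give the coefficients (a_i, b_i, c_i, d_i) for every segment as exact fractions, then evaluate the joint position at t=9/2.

Δ: Δ0=7/3, Δ1=-3/2, Δ2=3/2, Δ3=-8/3
row 1: diag=10, rhs=-23; c'=1/5, d'=-23/10
row 2: denom=8−2·1/5=38/5; d'=(18−2·-23/10)/(38/5)=113/38
row 3: denom=10−2·5/19=180/19; d'=(-25−2·113/38)/(180/19)=-49/15
back: M3=-49/15
back: M2=113/38−5/19·-49/15=23/6
back: M1=-23/10−1/5·23/6=-46/15
M: M0=0, M1=-46/15, M2=23/6, M3=-49/15, M4=0
seg 0: a=-4, c=M0/2=0, d=(M1−M0)/(6·3)=-23/135, b=Δ0−h0·(2M0+M1)/6=58/15
seg 1: a=3, c=M1/2=-23/15, d=(M2−M1)/(6·2)=23/40, b=Δ1−h1·(2M1+M2)/6=-11/15
seg 2: a=0, c=M2/2=23/12, d=(M3−M2)/(6·2)=-71/120, b=Δ2−h2·(2M2+M3)/6=1/30
seg 3: a=3, c=M3/2=-49/30, d=(M4−M3)/(6·3)=49/270, b=Δ3−h3·(2M3+M4)/6=3/5
t_q=9/2 → seg 1, τ=3/2; S=3+-11/15·τ+-23/15·τ²+23/40·τ³=25/64

  seg 0: a=-4 b=58/15 c=0 d=-23/135
  seg 1: a=3 b=-11/15 c=-23/15 d=23/40
  seg 2: a=0 b=1/30 c=23/12 d=-71/120
  seg 3: a=3 b=3/5 c=-49/30 d=49/270
S(9/2) = 25/64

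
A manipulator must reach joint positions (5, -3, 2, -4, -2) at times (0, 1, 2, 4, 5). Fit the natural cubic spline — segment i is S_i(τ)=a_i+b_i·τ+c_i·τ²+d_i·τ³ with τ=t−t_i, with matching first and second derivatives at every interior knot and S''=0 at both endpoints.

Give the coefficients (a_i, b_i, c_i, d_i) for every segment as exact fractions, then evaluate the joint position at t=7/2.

  seg 0: a=5 b=-725/61 c=0 d=237/61
  seg 1: a=-3 b=-14/61 c=711/61 d=-392/61
  seg 2: a=2 b=232/61 c=-465/61 d=515/244
  seg 3: a=-4 b=-83/61 c=615/122 d=-205/122
S(7/2) = -4535/1952

Δ: Δ0=-8, Δ1=5, Δ2=-3, Δ3=2
row 1: diag=4, rhs=78; c'=1/4, d'=39/2
row 2: denom=6−1·1/4=23/4; d'=(-48−1·39/2)/(23/4)=-270/23
row 3: denom=6−2·8/23=122/23; d'=(30−2·-270/23)/(122/23)=615/61
back: M3=615/61
back: M2=-270/23−8/23·615/61=-930/61
back: M1=39/2−1/4·-930/61=1422/61
M: M0=0, M1=1422/61, M2=-930/61, M3=615/61, M4=0
seg 0: a=5, c=M0/2=0, d=(M1−M0)/(6·1)=237/61, b=Δ0−h0·(2M0+M1)/6=-725/61
seg 1: a=-3, c=M1/2=711/61, d=(M2−M1)/(6·1)=-392/61, b=Δ1−h1·(2M1+M2)/6=-14/61
seg 2: a=2, c=M2/2=-465/61, d=(M3−M2)/(6·2)=515/244, b=Δ2−h2·(2M2+M3)/6=232/61
seg 3: a=-4, c=M3/2=615/122, d=(M4−M3)/(6·1)=-205/122, b=Δ3−h3·(2M3+M4)/6=-83/61
t_q=7/2 → seg 2, τ=3/2; S=2+232/61·τ+-465/61·τ²+515/244·τ³=-4535/1952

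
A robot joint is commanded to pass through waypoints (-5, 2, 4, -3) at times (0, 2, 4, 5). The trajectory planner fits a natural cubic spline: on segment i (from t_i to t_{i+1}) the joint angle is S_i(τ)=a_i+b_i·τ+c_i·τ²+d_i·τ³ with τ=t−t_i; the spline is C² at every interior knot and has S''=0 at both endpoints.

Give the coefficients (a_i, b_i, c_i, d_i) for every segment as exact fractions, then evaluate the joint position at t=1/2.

  seg 0: a=-5 b=38/11 c=0 d=1/88
  seg 1: a=2 b=79/22 c=3/44 d=-15/22
  seg 2: a=4 b=-95/22 c=-177/44 d=59/44
S(1/2) = -2303/704

Δ: Δ0=7/2, Δ1=1, Δ2=-7
row 1: diag=8, rhs=-15; c'=1/4, d'=-15/8
row 2: denom=6−2·1/4=11/2; d'=(-48−2·-15/8)/(11/2)=-177/22
back: M2=-177/22
back: M1=-15/8−1/4·-177/22=3/22
M: M0=0, M1=3/22, M2=-177/22, M3=0
seg 0: a=-5, c=M0/2=0, d=(M1−M0)/(6·2)=1/88, b=Δ0−h0·(2M0+M1)/6=38/11
seg 1: a=2, c=M1/2=3/44, d=(M2−M1)/(6·2)=-15/22, b=Δ1−h1·(2M1+M2)/6=79/22
seg 2: a=4, c=M2/2=-177/44, d=(M3−M2)/(6·1)=59/44, b=Δ2−h2·(2M2+M3)/6=-95/22
t_q=1/2 → seg 0, τ=1/2; S=-5+38/11·τ+0·τ²+1/88·τ³=-2303/704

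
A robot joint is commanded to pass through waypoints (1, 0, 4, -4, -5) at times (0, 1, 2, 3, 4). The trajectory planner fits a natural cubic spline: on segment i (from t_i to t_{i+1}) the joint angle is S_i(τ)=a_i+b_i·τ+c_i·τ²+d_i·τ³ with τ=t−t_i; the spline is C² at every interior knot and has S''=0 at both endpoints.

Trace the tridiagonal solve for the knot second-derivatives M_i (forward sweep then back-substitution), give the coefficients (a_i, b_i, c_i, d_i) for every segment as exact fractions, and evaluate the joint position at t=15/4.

  seg 0: a=1 b=-93/28 c=0 d=65/28
  seg 1: a=0 b=51/14 c=195/28 d=-185/28
  seg 2: a=4 b=-9/4 c=-90/7 d=199/28
  seg 3: a=-4 b=-93/14 c=237/28 d=-79/28
S(15/4) = -9697/1792

Δ: Δ0=-1, Δ1=4, Δ2=-8, Δ3=-1
row 1: diag=4, rhs=30; c'=1/4, d'=15/2
row 2: denom=4−1·1/4=15/4; d'=(-72−1·15/2)/(15/4)=-106/5
row 3: denom=4−1·4/15=56/15; d'=(42−1·-106/5)/(56/15)=237/14
back: M3=237/14
back: M2=-106/5−4/15·237/14=-180/7
back: M1=15/2−1/4·-180/7=195/14
M: M0=0, M1=195/14, M2=-180/7, M3=237/14, M4=0
seg 0: a=1, c=M0/2=0, d=(M1−M0)/(6·1)=65/28, b=Δ0−h0·(2M0+M1)/6=-93/28
seg 1: a=0, c=M1/2=195/28, d=(M2−M1)/(6·1)=-185/28, b=Δ1−h1·(2M1+M2)/6=51/14
seg 2: a=4, c=M2/2=-90/7, d=(M3−M2)/(6·1)=199/28, b=Δ2−h2·(2M2+M3)/6=-9/4
seg 3: a=-4, c=M3/2=237/28, d=(M4−M3)/(6·1)=-79/28, b=Δ3−h3·(2M3+M4)/6=-93/14
t_q=15/4 → seg 3, τ=3/4; S=-4+-93/14·τ+237/28·τ²+-79/28·τ³=-9697/1792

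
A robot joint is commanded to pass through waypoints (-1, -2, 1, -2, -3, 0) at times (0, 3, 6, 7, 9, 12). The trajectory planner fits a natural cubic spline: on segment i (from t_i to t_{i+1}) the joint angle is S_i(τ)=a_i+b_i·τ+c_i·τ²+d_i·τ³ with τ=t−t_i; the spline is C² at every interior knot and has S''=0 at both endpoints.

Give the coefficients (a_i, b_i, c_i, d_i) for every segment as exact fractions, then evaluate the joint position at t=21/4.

  seg 0: a=-1 b=-925/792 c=0 d=661/7128
  seg 1: a=-2 b=529/396 c=661/792 d=-2249/7128
  seg 2: a=1 b=-1723/792 c=-397/198 d=85/72
  seg 3: a=-2 b=-349/132 c=1217/792 d=-23/99
  seg 4: a=-3 b=283/396 c=113/792 d=-113/7128
S(21/4) = 9219/5632

Δ: Δ0=-1/3, Δ1=1, Δ2=-3, Δ3=-1/2, Δ4=1
row 1: diag=12, rhs=8; c'=1/4, d'=2/3
row 2: denom=8−3·1/4=29/4; d'=(-24−3·2/3)/(29/4)=-104/29
row 3: denom=6−1·4/29=170/29; d'=(15−1·-104/29)/(170/29)=539/170
row 4: denom=10−2·29/85=792/85; d'=(9−2·539/170)/(792/85)=113/396
back: M4=113/396
back: M3=539/170−29/85·113/396=1217/396
back: M2=-104/29−4/29·1217/396=-397/99
back: M1=2/3−1/4·-397/99=661/396
M: M0=0, M1=661/396, M2=-397/99, M3=1217/396, M4=113/396, M5=0
seg 0: a=-1, c=M0/2=0, d=(M1−M0)/(6·3)=661/7128, b=Δ0−h0·(2M0+M1)/6=-925/792
seg 1: a=-2, c=M1/2=661/792, d=(M2−M1)/(6·3)=-2249/7128, b=Δ1−h1·(2M1+M2)/6=529/396
seg 2: a=1, c=M2/2=-397/198, d=(M3−M2)/(6·1)=85/72, b=Δ2−h2·(2M2+M3)/6=-1723/792
seg 3: a=-2, c=M3/2=1217/792, d=(M4−M3)/(6·2)=-23/99, b=Δ3−h3·(2M3+M4)/6=-349/132
seg 4: a=-3, c=M4/2=113/792, d=(M5−M4)/(6·3)=-113/7128, b=Δ4−h4·(2M4+M5)/6=283/396
t_q=21/4 → seg 1, τ=9/4; S=-2+529/396·τ+661/792·τ²+-2249/7128·τ³=9219/5632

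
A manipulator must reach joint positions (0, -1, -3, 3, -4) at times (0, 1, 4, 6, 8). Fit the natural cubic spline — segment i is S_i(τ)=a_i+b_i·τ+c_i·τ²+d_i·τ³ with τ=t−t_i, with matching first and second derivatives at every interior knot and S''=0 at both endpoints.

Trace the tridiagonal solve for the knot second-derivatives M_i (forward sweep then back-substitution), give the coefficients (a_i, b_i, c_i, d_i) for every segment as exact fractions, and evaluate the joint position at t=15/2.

Δ: Δ0=-1, Δ1=-2/3, Δ2=3, Δ3=-7/2
row 1: diag=8, rhs=2; c'=3/8, d'=1/4
row 2: denom=10−3·3/8=71/8; d'=(22−3·1/4)/(71/8)=170/71
row 3: denom=8−2·16/71=536/71; d'=(-39−2·170/71)/(536/71)=-3109/536
back: M3=-3109/536
back: M2=170/71−16/71·-3109/536=248/67
back: M1=1/4−3/8·248/67=-305/268
M: M0=0, M1=-305/268, M2=248/67, M3=-3109/536, M4=0
seg 0: a=0, c=M0/2=0, d=(M1−M0)/(6·1)=-305/1608, b=Δ0−h0·(2M0+M1)/6=-1303/1608
seg 1: a=-1, c=M1/2=-305/536, d=(M2−M1)/(6·3)=1297/4824, b=Δ1−h1·(2M1+M2)/6=-1109/804
seg 2: a=-3, c=M2/2=124/67, d=(M3−M2)/(6·2)=-5093/6432, b=Δ2−h2·(2M2+M3)/6=3965/1608
seg 3: a=3, c=M3/2=-3109/1072, d=(M4−M3)/(6·2)=3109/6432, b=Δ3−h3·(2M3+M4)/6=295/804
t_q=15/2 → seg 3, τ=3/2; S=3+295/804·τ+-3109/1072·τ²+3109/6432·τ³=-23047/17152

  seg 0: a=0 b=-1303/1608 c=0 d=-305/1608
  seg 1: a=-1 b=-1109/804 c=-305/536 d=1297/4824
  seg 2: a=-3 b=3965/1608 c=124/67 d=-5093/6432
  seg 3: a=3 b=295/804 c=-3109/1072 d=3109/6432
S(15/2) = -23047/17152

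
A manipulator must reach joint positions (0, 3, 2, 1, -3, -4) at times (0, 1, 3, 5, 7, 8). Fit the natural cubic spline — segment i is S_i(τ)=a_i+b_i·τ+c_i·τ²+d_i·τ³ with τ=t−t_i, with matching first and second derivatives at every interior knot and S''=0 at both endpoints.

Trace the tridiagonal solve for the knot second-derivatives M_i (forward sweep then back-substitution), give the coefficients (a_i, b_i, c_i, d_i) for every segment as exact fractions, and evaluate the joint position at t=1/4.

  seg 0: a=0 b=821/224 c=0 d=-149/224
  seg 1: a=3 b=187/112 c=-447/224 d=51/112
  seg 2: a=2 b=-95/112 c=165/224 d=-9/32
  seg 3: a=1 b=-143/112 c=-213/224 d=33/112
  seg 4: a=-3 b=-173/112 c=183/224 d=-61/224
S(1/4) = 12987/14336

Δ: Δ0=3, Δ1=-1/2, Δ2=-1/2, Δ3=-2, Δ4=-1
row 1: diag=6, rhs=-21; c'=1/3, d'=-7/2
row 2: denom=8−2·1/3=22/3; d'=(0−2·-7/2)/(22/3)=21/22
row 3: denom=8−2·3/11=82/11; d'=(-9−2·21/22)/(82/11)=-60/41
row 4: denom=6−2·11/41=224/41; d'=(6−2·-60/41)/(224/41)=183/112
back: M4=183/112
back: M3=-60/41−11/41·183/112=-213/112
back: M2=21/22−3/11·-213/112=165/112
back: M1=-7/2−1/3·165/112=-447/112
M: M0=0, M1=-447/112, M2=165/112, M3=-213/112, M4=183/112, M5=0
seg 0: a=0, c=M0/2=0, d=(M1−M0)/(6·1)=-149/224, b=Δ0−h0·(2M0+M1)/6=821/224
seg 1: a=3, c=M1/2=-447/224, d=(M2−M1)/(6·2)=51/112, b=Δ1−h1·(2M1+M2)/6=187/112
seg 2: a=2, c=M2/2=165/224, d=(M3−M2)/(6·2)=-9/32, b=Δ2−h2·(2M2+M3)/6=-95/112
seg 3: a=1, c=M3/2=-213/224, d=(M4−M3)/(6·2)=33/112, b=Δ3−h3·(2M3+M4)/6=-143/112
seg 4: a=-3, c=M4/2=183/224, d=(M5−M4)/(6·1)=-61/224, b=Δ4−h4·(2M4+M5)/6=-173/112
t_q=1/4 → seg 0, τ=1/4; S=0+821/224·τ+0·τ²+-149/224·τ³=12987/14336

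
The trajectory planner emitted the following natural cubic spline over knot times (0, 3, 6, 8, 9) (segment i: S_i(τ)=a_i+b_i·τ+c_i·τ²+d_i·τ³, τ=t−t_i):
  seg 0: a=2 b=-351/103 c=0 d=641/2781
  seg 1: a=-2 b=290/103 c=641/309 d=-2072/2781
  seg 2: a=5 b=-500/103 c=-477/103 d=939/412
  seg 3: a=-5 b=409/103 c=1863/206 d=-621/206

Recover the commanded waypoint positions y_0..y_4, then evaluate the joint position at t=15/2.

y_0=2 y_1=-2 y_2=5 y_3=-5 y_4=5
S(15/2) = -16511/3296

y_0 = S_0(0) = a_0 = 2
y_1 = S_1(0) = a_1 = -2
y_2 = S_2(0) = a_2 = 5
y_3 = S_3(0) = a_3 = -5
y_4 = S_3(1) = 5
t_q=15/2 is in segment 2 (τ=3/2); S_2(τ)=-16511/3296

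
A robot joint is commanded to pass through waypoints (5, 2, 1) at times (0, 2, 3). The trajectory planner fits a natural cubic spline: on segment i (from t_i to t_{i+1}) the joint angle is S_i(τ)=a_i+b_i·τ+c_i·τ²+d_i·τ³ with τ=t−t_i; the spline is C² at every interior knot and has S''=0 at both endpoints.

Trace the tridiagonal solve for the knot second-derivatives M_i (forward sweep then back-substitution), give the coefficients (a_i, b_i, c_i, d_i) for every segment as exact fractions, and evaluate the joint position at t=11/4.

Δ: Δ0=-3/2, Δ1=-1
row 1: diag=6, rhs=3; c'=1/6, d'=1/2
back: M1=1/2
M: M0=0, M1=1/2, M2=0
seg 0: a=5, c=M0/2=0, d=(M1−M0)/(6·2)=1/24, b=Δ0−h0·(2M0+M1)/6=-5/3
seg 1: a=2, c=M1/2=1/4, d=(M2−M1)/(6·1)=-1/12, b=Δ1−h1·(2M1+M2)/6=-7/6
t_q=11/4 → seg 1, τ=3/4; S=2+-7/6·τ+1/4·τ²+-1/12·τ³=315/256

  seg 0: a=5 b=-5/3 c=0 d=1/24
  seg 1: a=2 b=-7/6 c=1/4 d=-1/12
S(11/4) = 315/256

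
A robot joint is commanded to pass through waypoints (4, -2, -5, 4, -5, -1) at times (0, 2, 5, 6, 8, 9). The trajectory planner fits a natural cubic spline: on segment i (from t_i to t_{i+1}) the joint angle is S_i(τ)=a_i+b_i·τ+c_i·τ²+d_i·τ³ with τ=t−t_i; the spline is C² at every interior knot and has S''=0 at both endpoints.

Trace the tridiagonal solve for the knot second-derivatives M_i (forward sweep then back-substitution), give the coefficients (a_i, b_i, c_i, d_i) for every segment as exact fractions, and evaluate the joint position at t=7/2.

Δ: Δ0=-3, Δ1=-1, Δ2=9, Δ3=-9/2, Δ4=4
row 1: diag=10, rhs=12; c'=3/10, d'=6/5
row 2: denom=8−3·3/10=71/10; d'=(60−3·6/5)/(71/10)=564/71
row 3: denom=6−1·10/71=416/71; d'=(-81−1·564/71)/(416/71)=-6315/416
row 4: denom=6−2·71/208=553/104; d'=(51−2·-6315/416)/(553/104)=16923/1106
back: M4=16923/1106
back: M3=-6315/416−71/208·16923/1106=-11283/553
back: M2=564/71−10/71·-11283/553=5982/553
back: M1=6/5−3/10·5982/553=-1131/553
M: M0=0, M1=-1131/553, M2=5982/553, M3=-11283/553, M4=16923/1106, M5=0
seg 0: a=4, c=M0/2=0, d=(M1−M0)/(6·2)=-377/2212, b=Δ0−h0·(2M0+M1)/6=-1282/553
seg 1: a=-2, c=M1/2=-1131/1106, d=(M2−M1)/(6·3)=2371/3318, b=Δ1−h1·(2M1+M2)/6=-2413/553
seg 2: a=-5, c=M2/2=2991/553, d=(M3−M2)/(6·1)=-5755/1106, b=Δ2−h2·(2M2+M3)/6=9727/1106
seg 3: a=4, c=M3/2=-11283/1106, d=(M4−M3)/(6·2)=13163/4424, b=Δ3−h3·(2M3+M4)/6=2213/553
seg 4: a=-5, c=M4/2=16923/2212, d=(M5−M4)/(6·1)=-5641/2212, b=Δ4−h4·(2M4+M5)/6=-1217/1106
t_q=7/2 → seg 1, τ=3/2; S=-2+-2413/553·τ+-1131/1106·τ²+2371/3318·τ³=-10661/1264

  seg 0: a=4 b=-1282/553 c=0 d=-377/2212
  seg 1: a=-2 b=-2413/553 c=-1131/1106 d=2371/3318
  seg 2: a=-5 b=9727/1106 c=2991/553 d=-5755/1106
  seg 3: a=4 b=2213/553 c=-11283/1106 d=13163/4424
  seg 4: a=-5 b=-1217/1106 c=16923/2212 d=-5641/2212
S(7/2) = -10661/1264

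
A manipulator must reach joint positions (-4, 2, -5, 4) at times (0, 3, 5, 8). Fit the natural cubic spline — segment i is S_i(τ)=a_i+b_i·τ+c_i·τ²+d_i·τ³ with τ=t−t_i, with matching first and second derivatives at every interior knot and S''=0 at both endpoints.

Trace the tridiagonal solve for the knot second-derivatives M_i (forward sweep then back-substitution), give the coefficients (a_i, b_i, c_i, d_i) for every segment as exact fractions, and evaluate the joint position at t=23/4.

Δ: Δ0=2, Δ1=-7/2, Δ2=3
row 1: diag=10, rhs=-33; c'=1/5, d'=-33/10
row 2: denom=10−2·1/5=48/5; d'=(39−2·-33/10)/(48/5)=19/4
back: M2=19/4
back: M1=-33/10−1/5·19/4=-17/4
M: M0=0, M1=-17/4, M2=19/4, M3=0
seg 0: a=-4, c=M0/2=0, d=(M1−M0)/(6·3)=-17/72, b=Δ0−h0·(2M0+M1)/6=33/8
seg 1: a=2, c=M1/2=-17/8, d=(M2−M1)/(6·2)=3/4, b=Δ1−h1·(2M1+M2)/6=-9/4
seg 2: a=-5, c=M2/2=19/8, d=(M3−M2)/(6·3)=-19/72, b=Δ2−h2·(2M2+M3)/6=-7/4
t_q=23/4 → seg 2, τ=3/4; S=-5+-7/4·τ+19/8·τ²+-19/72·τ³=-2605/512

  seg 0: a=-4 b=33/8 c=0 d=-17/72
  seg 1: a=2 b=-9/4 c=-17/8 d=3/4
  seg 2: a=-5 b=-7/4 c=19/8 d=-19/72
S(23/4) = -2605/512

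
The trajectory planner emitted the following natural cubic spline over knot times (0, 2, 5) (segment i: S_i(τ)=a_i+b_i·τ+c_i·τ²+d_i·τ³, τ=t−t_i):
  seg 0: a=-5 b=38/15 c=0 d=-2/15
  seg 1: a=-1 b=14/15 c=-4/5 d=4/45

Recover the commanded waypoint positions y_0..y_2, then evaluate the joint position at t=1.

y_0 = S_0(0) = a_0 = -5
y_1 = S_1(0) = a_1 = -1
y_2 = S_1(3) = -3
t_q=1 is in segment 0 (τ=1); S_0(τ)=-13/5

y_0=-5 y_1=-1 y_2=-3
S(1) = -13/5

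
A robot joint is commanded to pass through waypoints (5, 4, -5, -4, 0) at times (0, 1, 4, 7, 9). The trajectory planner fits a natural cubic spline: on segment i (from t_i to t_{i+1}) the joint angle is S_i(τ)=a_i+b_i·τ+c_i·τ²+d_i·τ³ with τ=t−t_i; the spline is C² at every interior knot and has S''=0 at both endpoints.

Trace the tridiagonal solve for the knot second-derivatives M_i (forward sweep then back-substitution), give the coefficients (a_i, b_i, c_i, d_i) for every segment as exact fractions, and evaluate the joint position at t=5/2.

  seg 0: a=5 b=-491/798 c=0 d=-307/798
  seg 1: a=4 b=-706/399 c=-307/266 d=1781/7182
  seg 2: a=-5 b=-1595/798 c=430/399 d=-719/7182
  seg 3: a=-4 b=704/399 c=47/266 d=-47/1596
S(5/2) = -881/2128

Δ: Δ0=-1, Δ1=-3, Δ2=1/3, Δ3=2
row 1: diag=8, rhs=-12; c'=3/8, d'=-3/2
row 2: denom=12−3·3/8=87/8; d'=(20−3·-3/2)/(87/8)=196/87
row 3: denom=10−3·8/29=266/29; d'=(10−3·196/87)/(266/29)=47/133
back: M3=47/133
back: M2=196/87−8/29·47/133=860/399
back: M1=-3/2−3/8·860/399=-307/133
M: M0=0, M1=-307/133, M2=860/399, M3=47/133, M4=0
seg 0: a=5, c=M0/2=0, d=(M1−M0)/(6·1)=-307/798, b=Δ0−h0·(2M0+M1)/6=-491/798
seg 1: a=4, c=M1/2=-307/266, d=(M2−M1)/(6·3)=1781/7182, b=Δ1−h1·(2M1+M2)/6=-706/399
seg 2: a=-5, c=M2/2=430/399, d=(M3−M2)/(6·3)=-719/7182, b=Δ2−h2·(2M2+M3)/6=-1595/798
seg 3: a=-4, c=M3/2=47/266, d=(M4−M3)/(6·2)=-47/1596, b=Δ3−h3·(2M3+M4)/6=704/399
t_q=5/2 → seg 1, τ=3/2; S=4+-706/399·τ+-307/266·τ²+1781/7182·τ³=-881/2128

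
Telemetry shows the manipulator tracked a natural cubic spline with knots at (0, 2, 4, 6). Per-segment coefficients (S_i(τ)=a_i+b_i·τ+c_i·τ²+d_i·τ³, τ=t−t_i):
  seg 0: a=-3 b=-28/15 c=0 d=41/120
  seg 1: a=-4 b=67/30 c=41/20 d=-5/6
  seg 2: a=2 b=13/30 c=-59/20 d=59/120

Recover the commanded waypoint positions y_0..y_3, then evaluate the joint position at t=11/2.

y_0=-3 y_1=-4 y_2=2 y_3=-5
S(11/2) = -149/64

y_0 = S_0(0) = a_0 = -3
y_1 = S_1(0) = a_1 = -4
y_2 = S_2(0) = a_2 = 2
y_3 = S_2(2) = -5
t_q=11/2 is in segment 2 (τ=3/2); S_2(τ)=-149/64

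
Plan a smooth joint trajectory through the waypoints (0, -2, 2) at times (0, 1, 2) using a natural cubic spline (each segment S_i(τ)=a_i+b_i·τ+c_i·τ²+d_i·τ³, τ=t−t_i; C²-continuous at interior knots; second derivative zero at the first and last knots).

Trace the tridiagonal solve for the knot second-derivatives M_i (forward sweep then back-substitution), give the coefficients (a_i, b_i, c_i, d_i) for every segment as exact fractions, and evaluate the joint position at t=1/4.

Δ: Δ0=-2, Δ1=4
row 1: diag=4, rhs=36; c'=1/4, d'=9
back: M1=9
M: M0=0, M1=9, M2=0
seg 0: a=0, c=M0/2=0, d=(M1−M0)/(6·1)=3/2, b=Δ0−h0·(2M0+M1)/6=-7/2
seg 1: a=-2, c=M1/2=9/2, d=(M2−M1)/(6·1)=-3/2, b=Δ1−h1·(2M1+M2)/6=1
t_q=1/4 → seg 0, τ=1/4; S=0+-7/2·τ+0·τ²+3/2·τ³=-109/128

  seg 0: a=0 b=-7/2 c=0 d=3/2
  seg 1: a=-2 b=1 c=9/2 d=-3/2
S(1/4) = -109/128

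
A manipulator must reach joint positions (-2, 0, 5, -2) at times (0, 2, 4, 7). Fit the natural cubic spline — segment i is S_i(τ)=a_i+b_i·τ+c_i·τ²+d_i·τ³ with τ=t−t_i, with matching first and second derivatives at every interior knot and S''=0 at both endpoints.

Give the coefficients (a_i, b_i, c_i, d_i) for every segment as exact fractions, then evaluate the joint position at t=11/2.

Δ: Δ0=1, Δ1=5/2, Δ2=-7/3
row 1: diag=8, rhs=9; c'=1/4, d'=9/8
row 2: denom=10−2·1/4=19/2; d'=(-29−2·9/8)/(19/2)=-125/38
back: M2=-125/38
back: M1=9/8−1/4·-125/38=37/19
M: M0=0, M1=37/19, M2=-125/38, M3=0
seg 0: a=-2, c=M0/2=0, d=(M1−M0)/(6·2)=37/228, b=Δ0−h0·(2M0+M1)/6=20/57
seg 1: a=0, c=M1/2=37/38, d=(M2−M1)/(6·2)=-199/456, b=Δ1−h1·(2M1+M2)/6=131/57
seg 2: a=5, c=M2/2=-125/76, d=(M3−M2)/(6·3)=125/684, b=Δ2−h2·(2M2+M3)/6=109/114
t_q=11/2 → seg 2, τ=3/2; S=5+109/114·τ+-125/76·τ²+125/684·τ³=2037/608

  seg 0: a=-2 b=20/57 c=0 d=37/228
  seg 1: a=0 b=131/57 c=37/38 d=-199/456
  seg 2: a=5 b=109/114 c=-125/76 d=125/684
S(11/2) = 2037/608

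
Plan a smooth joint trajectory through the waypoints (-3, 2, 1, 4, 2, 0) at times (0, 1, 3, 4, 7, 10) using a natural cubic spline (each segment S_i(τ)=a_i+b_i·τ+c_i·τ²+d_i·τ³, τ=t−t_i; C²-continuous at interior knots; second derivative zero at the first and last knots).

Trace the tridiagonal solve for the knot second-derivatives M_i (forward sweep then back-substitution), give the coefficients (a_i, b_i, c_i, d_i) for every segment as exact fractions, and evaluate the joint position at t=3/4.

Δ: Δ0=5, Δ1=-1/2, Δ2=3, Δ3=-2/3, Δ4=-2/3
row 1: diag=6, rhs=-33; c'=1/3, d'=-11/2
row 2: denom=6−2·1/3=16/3; d'=(21−2·-11/2)/(16/3)=6
row 3: denom=8−1·3/16=125/16; d'=(-22−1·6)/(125/16)=-448/125
row 4: denom=12−3·48/125=1356/125; d'=(0−3·-448/125)/(1356/125)=112/113
back: M4=112/113
back: M3=-448/125−48/125·112/113=-448/113
back: M2=6−3/16·-448/113=762/113
back: M1=-11/2−1/3·762/113=-1751/226
M: M0=0, M1=-1751/226, M2=762/113, M3=-448/113, M4=112/113, M5=0
seg 0: a=-3, c=M0/2=0, d=(M1−M0)/(6·1)=-1751/1356, b=Δ0−h0·(2M0+M1)/6=8531/1356
seg 1: a=2, c=M1/2=-1751/452, d=(M2−M1)/(6·2)=3275/2712, b=Δ1−h1·(2M1+M2)/6=1639/678
seg 2: a=1, c=M2/2=381/113, d=(M3−M2)/(6·1)=-605/339, b=Δ2−h2·(2M2+M3)/6=479/339
seg 3: a=4, c=M3/2=-224/113, d=(M4−M3)/(6·3)=280/1017, b=Δ3−h3·(2M3+M4)/6=950/339
seg 4: a=2, c=M4/2=56/113, d=(M5−M4)/(6·3)=-56/1017, b=Δ4−h4·(2M4+M5)/6=-562/339
t_q=3/4 → seg 0, τ=3/4; S=-3+8531/1356·τ+0·τ²+-1751/1356·τ³=33953/28928

  seg 0: a=-3 b=8531/1356 c=0 d=-1751/1356
  seg 1: a=2 b=1639/678 c=-1751/452 d=3275/2712
  seg 2: a=1 b=479/339 c=381/113 d=-605/339
  seg 3: a=4 b=950/339 c=-224/113 d=280/1017
  seg 4: a=2 b=-562/339 c=56/113 d=-56/1017
S(3/4) = 33953/28928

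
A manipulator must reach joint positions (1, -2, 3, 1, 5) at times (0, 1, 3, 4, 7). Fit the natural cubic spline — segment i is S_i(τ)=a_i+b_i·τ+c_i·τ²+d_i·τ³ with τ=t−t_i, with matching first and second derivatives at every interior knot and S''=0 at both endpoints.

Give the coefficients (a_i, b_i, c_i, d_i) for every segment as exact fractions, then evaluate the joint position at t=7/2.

  seg 0: a=1 b=-6523/1500 c=0 d=2023/1500
  seg 1: a=-2 b=-227/750 c=2023/500 d=-3967/3000
  seg 2: a=3 b=1/75 c=-486/125 d=703/375
  seg 3: a=1 b=-802/375 c=217/125 d=-217/1125
S(7/2) = 2269/1000

Δ: Δ0=-3, Δ1=5/2, Δ2=-2, Δ3=4/3
row 1: diag=6, rhs=33; c'=1/3, d'=11/2
row 2: denom=6−2·1/3=16/3; d'=(-27−2·11/2)/(16/3)=-57/8
row 3: denom=8−1·3/16=125/16; d'=(20−1·-57/8)/(125/16)=434/125
back: M3=434/125
back: M2=-57/8−3/16·434/125=-972/125
back: M1=11/2−1/3·-972/125=2023/250
M: M0=0, M1=2023/250, M2=-972/125, M3=434/125, M4=0
seg 0: a=1, c=M0/2=0, d=(M1−M0)/(6·1)=2023/1500, b=Δ0−h0·(2M0+M1)/6=-6523/1500
seg 1: a=-2, c=M1/2=2023/500, d=(M2−M1)/(6·2)=-3967/3000, b=Δ1−h1·(2M1+M2)/6=-227/750
seg 2: a=3, c=M2/2=-486/125, d=(M3−M2)/(6·1)=703/375, b=Δ2−h2·(2M2+M3)/6=1/75
seg 3: a=1, c=M3/2=217/125, d=(M4−M3)/(6·3)=-217/1125, b=Δ3−h3·(2M3+M4)/6=-802/375
t_q=7/2 → seg 2, τ=1/2; S=3+1/75·τ+-486/125·τ²+703/375·τ³=2269/1000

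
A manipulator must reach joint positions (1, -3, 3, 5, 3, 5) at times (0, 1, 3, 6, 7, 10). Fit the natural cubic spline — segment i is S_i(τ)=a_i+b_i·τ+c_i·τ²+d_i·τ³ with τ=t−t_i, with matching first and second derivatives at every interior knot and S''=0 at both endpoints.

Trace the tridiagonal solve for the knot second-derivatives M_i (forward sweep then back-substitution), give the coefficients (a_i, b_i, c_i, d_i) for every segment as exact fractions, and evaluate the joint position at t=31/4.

  seg 0: a=1 b=-685/129 c=0 d=169/129
  seg 1: a=-3 b=-178/129 c=169/43 d=-449/516
  seg 2: a=3 b=503/129 c=-111/86 d=55/774
  seg 3: a=5 b=-497/258 c=-28/43 d=149/258
  seg 4: a=3 b=-193/129 c=93/86 d=-31/258
S(31/4) = 13405/5504

Δ: Δ0=-4, Δ1=3, Δ2=2/3, Δ3=-2, Δ4=2/3
row 1: diag=6, rhs=42; c'=1/3, d'=7
row 2: denom=10−2·1/3=28/3; d'=(-14−2·7)/(28/3)=-3
row 3: denom=8−3·9/28=197/28; d'=(-16−3·-3)/(197/28)=-196/197
row 4: denom=8−1·28/197=1548/197; d'=(16−1·-196/197)/(1548/197)=93/43
back: M4=93/43
back: M3=-196/197−28/197·93/43=-56/43
back: M2=-3−9/28·-56/43=-111/43
back: M1=7−1/3·-111/43=338/43
M: M0=0, M1=338/43, M2=-111/43, M3=-56/43, M4=93/43, M5=0
seg 0: a=1, c=M0/2=0, d=(M1−M0)/(6·1)=169/129, b=Δ0−h0·(2M0+M1)/6=-685/129
seg 1: a=-3, c=M1/2=169/43, d=(M2−M1)/(6·2)=-449/516, b=Δ1−h1·(2M1+M2)/6=-178/129
seg 2: a=3, c=M2/2=-111/86, d=(M3−M2)/(6·3)=55/774, b=Δ2−h2·(2M2+M3)/6=503/129
seg 3: a=5, c=M3/2=-28/43, d=(M4−M3)/(6·1)=149/258, b=Δ3−h3·(2M3+M4)/6=-497/258
seg 4: a=3, c=M4/2=93/86, d=(M5−M4)/(6·3)=-31/258, b=Δ4−h4·(2M4+M5)/6=-193/129
t_q=31/4 → seg 4, τ=3/4; S=3+-193/129·τ+93/86·τ²+-31/258·τ³=13405/5504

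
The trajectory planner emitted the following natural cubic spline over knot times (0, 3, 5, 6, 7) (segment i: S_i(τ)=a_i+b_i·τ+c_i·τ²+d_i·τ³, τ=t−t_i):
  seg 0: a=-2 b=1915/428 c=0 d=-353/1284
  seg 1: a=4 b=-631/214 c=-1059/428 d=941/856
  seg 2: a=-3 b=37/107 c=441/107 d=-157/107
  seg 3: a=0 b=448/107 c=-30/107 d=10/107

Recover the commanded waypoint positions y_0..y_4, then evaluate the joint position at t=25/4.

y_0=-2 y_1=4 y_2=-3 y_3=0 y_4=4
S(25/4) = 3529/3424

y_0 = S_0(0) = a_0 = -2
y_1 = S_1(0) = a_1 = 4
y_2 = S_2(0) = a_2 = -3
y_3 = S_3(0) = a_3 = 0
y_4 = S_3(1) = 4
t_q=25/4 is in segment 3 (τ=1/4); S_3(τ)=3529/3424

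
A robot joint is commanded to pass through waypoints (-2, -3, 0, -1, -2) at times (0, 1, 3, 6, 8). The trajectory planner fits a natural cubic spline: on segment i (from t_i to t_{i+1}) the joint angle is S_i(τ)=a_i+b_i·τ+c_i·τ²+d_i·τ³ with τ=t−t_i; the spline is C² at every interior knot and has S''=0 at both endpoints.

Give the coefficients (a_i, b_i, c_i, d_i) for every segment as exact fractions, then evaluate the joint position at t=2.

Δ: Δ0=-1, Δ1=3/2, Δ2=-1/3, Δ3=-1/2
row 1: diag=6, rhs=15; c'=1/3, d'=5/2
row 2: denom=10−2·1/3=28/3; d'=(-11−2·5/2)/(28/3)=-12/7
row 3: denom=10−3·9/28=253/28; d'=(-1−3·-12/7)/(253/28)=116/253
back: M3=116/253
back: M2=-12/7−9/28·116/253=-471/253
back: M1=5/2−1/3·-471/253=1579/506
M: M0=0, M1=1579/506, M2=-471/253, M3=116/253, M4=0
seg 0: a=-2, c=M0/2=0, d=(M1−M0)/(6·1)=1579/3036, b=Δ0−h0·(2M0+M1)/6=-4615/3036
seg 1: a=-3, c=M1/2=1579/1012, d=(M2−M1)/(6·2)=-2521/6072, b=Δ1−h1·(2M1+M2)/6=61/1518
seg 2: a=0, c=M2/2=-471/506, d=(M3−M2)/(6·3)=587/4554, b=Δ2−h2·(2M2+M3)/6=986/759
seg 3: a=-1, c=M3/2=58/253, d=(M4−M3)/(6·2)=-29/759, b=Δ3−h3·(2M3+M4)/6=-1223/1518
t_q=2 → seg 1, τ=1; S=-3+61/1518·τ+1579/1012·τ²+-2521/6072·τ³=-3673/2024

  seg 0: a=-2 b=-4615/3036 c=0 d=1579/3036
  seg 1: a=-3 b=61/1518 c=1579/1012 d=-2521/6072
  seg 2: a=0 b=986/759 c=-471/506 d=587/4554
  seg 3: a=-1 b=-1223/1518 c=58/253 d=-29/759
S(2) = -3673/2024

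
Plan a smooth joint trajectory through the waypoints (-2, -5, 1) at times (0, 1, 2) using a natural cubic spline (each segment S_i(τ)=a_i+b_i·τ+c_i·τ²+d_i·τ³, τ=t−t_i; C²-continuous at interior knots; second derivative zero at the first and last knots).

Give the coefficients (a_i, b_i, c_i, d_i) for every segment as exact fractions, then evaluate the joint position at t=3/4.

Δ: Δ0=-3, Δ1=6
row 1: diag=4, rhs=54; c'=1/4, d'=27/2
back: M1=27/2
M: M0=0, M1=27/2, M2=0
seg 0: a=-2, c=M0/2=0, d=(M1−M0)/(6·1)=9/4, b=Δ0−h0·(2M0+M1)/6=-21/4
seg 1: a=-5, c=M1/2=27/4, d=(M2−M1)/(6·1)=-9/4, b=Δ1−h1·(2M1+M2)/6=3/2
t_q=3/4 → seg 0, τ=3/4; S=-2+-21/4·τ+0·τ²+9/4·τ³=-1277/256

  seg 0: a=-2 b=-21/4 c=0 d=9/4
  seg 1: a=-5 b=3/2 c=27/4 d=-9/4
S(3/4) = -1277/256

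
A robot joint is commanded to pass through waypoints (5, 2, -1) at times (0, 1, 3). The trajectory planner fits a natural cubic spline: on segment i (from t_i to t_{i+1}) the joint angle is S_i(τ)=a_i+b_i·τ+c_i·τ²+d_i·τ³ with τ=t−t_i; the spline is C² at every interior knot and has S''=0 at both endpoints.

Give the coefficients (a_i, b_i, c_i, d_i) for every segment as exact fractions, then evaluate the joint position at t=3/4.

Δ: Δ0=-3, Δ1=-3/2
row 1: diag=6, rhs=9; c'=1/3, d'=3/2
back: M1=3/2
M: M0=0, M1=3/2, M2=0
seg 0: a=5, c=M0/2=0, d=(M1−M0)/(6·1)=1/4, b=Δ0−h0·(2M0+M1)/6=-13/4
seg 1: a=2, c=M1/2=3/4, d=(M2−M1)/(6·2)=-1/8, b=Δ1−h1·(2M1+M2)/6=-5/2
t_q=3/4 → seg 0, τ=3/4; S=5+-13/4·τ+0·τ²+1/4·τ³=683/256

  seg 0: a=5 b=-13/4 c=0 d=1/4
  seg 1: a=2 b=-5/2 c=3/4 d=-1/8
S(3/4) = 683/256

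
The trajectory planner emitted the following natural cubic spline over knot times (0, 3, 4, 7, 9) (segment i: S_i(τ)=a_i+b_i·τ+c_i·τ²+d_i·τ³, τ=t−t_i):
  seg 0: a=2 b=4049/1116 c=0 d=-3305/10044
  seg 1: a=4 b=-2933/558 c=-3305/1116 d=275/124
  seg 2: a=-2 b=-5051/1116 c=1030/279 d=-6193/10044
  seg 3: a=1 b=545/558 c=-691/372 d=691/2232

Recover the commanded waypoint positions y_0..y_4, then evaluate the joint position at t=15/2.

y_0 = S_0(0) = a_0 = 2
y_1 = S_1(0) = a_1 = 4
y_2 = S_2(0) = a_2 = -2
y_3 = S_3(0) = a_3 = 1
y_4 = S_3(2) = -2
t_q=15/2 is in segment 3 (τ=1/2); S_3(τ)=6325/5952

y_0=2 y_1=4 y_2=-2 y_3=1 y_4=-2
S(15/2) = 6325/5952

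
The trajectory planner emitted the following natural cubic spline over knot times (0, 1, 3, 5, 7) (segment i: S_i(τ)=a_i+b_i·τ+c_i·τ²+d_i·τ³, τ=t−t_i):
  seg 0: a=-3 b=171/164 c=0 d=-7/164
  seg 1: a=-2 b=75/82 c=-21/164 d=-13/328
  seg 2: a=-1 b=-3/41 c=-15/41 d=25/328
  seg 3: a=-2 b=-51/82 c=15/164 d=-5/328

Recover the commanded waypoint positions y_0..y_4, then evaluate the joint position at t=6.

y_0=-3 y_1=-2 y_2=-1 y_3=-2 y_4=-3
S(6) = -835/328

y_0 = S_0(0) = a_0 = -3
y_1 = S_1(0) = a_1 = -2
y_2 = S_2(0) = a_2 = -1
y_3 = S_3(0) = a_3 = -2
y_4 = S_3(2) = -3
t_q=6 is in segment 3 (τ=1); S_3(τ)=-835/328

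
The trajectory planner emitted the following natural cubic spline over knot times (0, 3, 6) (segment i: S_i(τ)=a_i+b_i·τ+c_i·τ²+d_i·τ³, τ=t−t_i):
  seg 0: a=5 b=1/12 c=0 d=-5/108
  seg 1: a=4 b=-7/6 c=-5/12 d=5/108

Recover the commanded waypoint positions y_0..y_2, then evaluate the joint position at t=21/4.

y_0=5 y_1=4 y_2=-2
S(21/4) = -53/256

y_0 = S_0(0) = a_0 = 5
y_1 = S_1(0) = a_1 = 4
y_2 = S_1(3) = -2
t_q=21/4 is in segment 1 (τ=9/4); S_1(τ)=-53/256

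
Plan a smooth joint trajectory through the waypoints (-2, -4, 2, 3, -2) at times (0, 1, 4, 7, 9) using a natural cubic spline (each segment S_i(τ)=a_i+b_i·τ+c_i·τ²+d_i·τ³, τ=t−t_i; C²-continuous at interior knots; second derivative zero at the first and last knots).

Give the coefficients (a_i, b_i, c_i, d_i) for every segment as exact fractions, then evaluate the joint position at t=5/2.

  seg 0: a=-2 b=-4129/1596 c=0 d=937/1596
  seg 1: a=-4 b=-659/798 c=937/532 d=-3923/14364
  seg 2: a=2 b=3779/1596 c=-278/399 d=89/14364
  seg 3: a=3 b=-1313/798 c=-341/532 d=341/3192
S(5/2) = -9353/4256

Δ: Δ0=-2, Δ1=2, Δ2=1/3, Δ3=-5/2
row 1: diag=8, rhs=24; c'=3/8, d'=3
row 2: denom=12−3·3/8=87/8; d'=(-10−3·3)/(87/8)=-152/87
row 3: denom=10−3·8/29=266/29; d'=(-17−3·-152/87)/(266/29)=-341/266
back: M3=-341/266
back: M2=-152/87−8/29·-341/266=-556/399
back: M1=3−3/8·-556/399=937/266
M: M0=0, M1=937/266, M2=-556/399, M3=-341/266, M4=0
seg 0: a=-2, c=M0/2=0, d=(M1−M0)/(6·1)=937/1596, b=Δ0−h0·(2M0+M1)/6=-4129/1596
seg 1: a=-4, c=M1/2=937/532, d=(M2−M1)/(6·3)=-3923/14364, b=Δ1−h1·(2M1+M2)/6=-659/798
seg 2: a=2, c=M2/2=-278/399, d=(M3−M2)/(6·3)=89/14364, b=Δ2−h2·(2M2+M3)/6=3779/1596
seg 3: a=3, c=M3/2=-341/532, d=(M4−M3)/(6·2)=341/3192, b=Δ3−h3·(2M3+M4)/6=-1313/798
t_q=5/2 → seg 1, τ=3/2; S=-4+-659/798·τ+937/532·τ²+-3923/14364·τ³=-9353/4256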